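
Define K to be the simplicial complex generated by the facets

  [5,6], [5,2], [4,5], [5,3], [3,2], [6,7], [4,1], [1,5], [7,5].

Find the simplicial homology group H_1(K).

Fix the vertex order 1 < 2 < 3 < 4 < 5 < 6 < 7 and write every simplex with vertices in increasing order. Then dim K = 1 and the simplices of K are:

  0-simplices (7): [1], [2], [3], [4], [5], [6], [7]
  1-simplices (9): [1,4], [1,5], [2,3], [2,5], [3,5], [4,5], [5,6], [5,7], [6,7]

Hence C_0 ≅ Z^7, C_1 ≅ Z^9.

Boundary ∂_1: C_1 → C_0 is given by ∂[p,q] = [q] − [p]. For instance
  ∂[4,5] = [5] − [4].
The resulting 7×9 matrix has rank 6, and its Smith normal form has invariant factors (1,1,1,1,1,1).

Computing H_k = (kernel of ∂_k) / (image of ∂_{k+1}):

  H_1: rank ker ∂_1 − rank ∂_2 = (9 − 6) − 0 = 3, and there is no ∂_2, so H_1 = Z^3.

H_1 = Z^3.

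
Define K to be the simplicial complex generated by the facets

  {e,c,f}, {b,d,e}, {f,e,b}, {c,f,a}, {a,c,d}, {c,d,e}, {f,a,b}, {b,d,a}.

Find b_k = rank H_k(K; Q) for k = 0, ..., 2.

b_0 = 1, b_1 = 0, b_2 = 1.

K has 6 vertices, 12 edges, 8 triangles.
rank ∂_0 = 0, rank ∂_1 = 5 ⇒ b_0 = 6 − 0 − 5 = 1; all invariant factors of ∂_1 are 1 so no torsion. So H_0 = Z.
rank ∂_1 = 5, rank ∂_2 = 7 ⇒ b_1 = 12 − 5 − 7 = 0; all invariant factors of ∂_2 are 1 so no torsion. So H_1 = 0.
rank ∂_2 = 7, rank ∂_3 = 0 ⇒ b_2 = 8 − 7 − 0 = 1. So H_2 = Z.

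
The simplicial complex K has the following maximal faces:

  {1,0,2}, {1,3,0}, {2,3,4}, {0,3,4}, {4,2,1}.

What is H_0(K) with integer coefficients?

Fix the vertex order 0 < 1 < 2 < 3 < 4 and write every simplex with vertices in increasing order. Then dim K = 2 and the simplices of K are:

  0-simplices (5): [0], [1], [2], [3], [4]
  1-simplices (10): [0,1], [0,2], [0,3], [0,4], [1,2], [1,3], [1,4], [2,3], [2,4], [3,4]
  2-simplices (5): [0,1,2], [0,1,3], [0,3,4], [1,2,4], [2,3,4]

Hence C_0 ≅ Z^5, C_1 ≅ Z^10, C_2 ≅ Z^5.

The boundary map ∂_1: C_1 → C_0 sends each edge [p,q] (with p < q) to q − p. For instance
  ∂[0,4] = [4] − [0].
This gives a 5×10 integer matrix of rank 4; reducing to Smith normal form yields diagonal entries (1,1,1,1).

∂_2: C_2 → C_1 acts by ∂[p,q,r] = [q,r] − [p,r] + [p,q]. For instance
  ∂[1,2,4] = [2,4] − [1,4] + [1,2],
  ∂[0,1,3] = [1,3] − [0,3] + [0,1].
This gives a 10×5 integer matrix of rank 5; reducing to Smith normal form yields diagonal entries (1,1,1,1,1).

Computing H_k = (kernel of ∂_k) / (image of ∂_{k+1}):

  H_0: rank C_0 − rank ∂_1 = 5 − 4 = 1, and the invariant factors of ∂_1 are all 1, so H_0 ≅ Z.

H_0 = Z.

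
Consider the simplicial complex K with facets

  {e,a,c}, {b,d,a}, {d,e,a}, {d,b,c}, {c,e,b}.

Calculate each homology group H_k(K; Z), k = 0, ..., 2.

Order the vertices as a < b < c < d < e. Listing each simplex with vertices in this order, K has dimension 2 with simplices:

  0-simplices (5): a, b, c, d, e
  1-simplices (10): ab, ac, ad, ae, bc, bd, be, cd, ce, de
  2-simplices (5): abd, ace, ade, bcd, bce

giving chain groups C_0 ≅ Z^5, C_1 ≅ Z^10, C_2 ≅ Z^5.

The boundary map ∂_1: C_1 → C_0 sends each edge [p,q] (with p < q) to q − p.
This gives a 5×10 integer matrix of rank 4; reducing to Smith normal form yields diagonal entries (1,1,1,1).

Boundary ∂_2: C_2 → C_1 maps a triangle to the signed sum of its edges. For instance
  ∂ace = ce − ae + ac,
  ∂bce = ce − be + bc.
As a 10×5 matrix over Z this has rank 5, with invariant factors (1,1,1,1,1).

From H_k ≅ ker(∂_k) / im(∂_{k+1}) we obtain:

  H_0: rank C_0 − rank ∂_1 = 5 − 4 = 1, and the invariant factors of ∂_1 are all 1, so H_0 = Z.
  H_1: rank ker ∂_1 − rank ∂_2 = (10 − 4) − 5 = 1, and the invariant factors of ∂_2 are all 1, so H_1 = Z.
  H_2: rank ker ∂_2 − rank ∂_3 = (5 − 5) − 0 = 0, and there is no ∂_3, so H_2 = 0.

(K is a triangulation of the Möbius band.)

H_0 = Z,  H_1 = Z,  H_2 = 0.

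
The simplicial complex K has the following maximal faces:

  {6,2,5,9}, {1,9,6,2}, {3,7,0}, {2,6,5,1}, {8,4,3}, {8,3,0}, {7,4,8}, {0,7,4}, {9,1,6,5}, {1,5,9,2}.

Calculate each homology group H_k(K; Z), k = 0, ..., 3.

H_0 ≅ Z^2,  H_1 ≅ Z,  H_2 = 0,  H_3 ≅ Z.

We work with the vertex ordering 0 < 1 < 2 < 3 < 4 < 5 < 6 < 7 < 8 < 9. The simplices of K, each written with vertices in increasing order, are:

  0-simplices (10): [0], [1], [2], [3], [4], [5], [6], [7], [8], [9]
  1-simplices (20): [0,3], [0,4], [0,7], [0,8], [1,2], [1,5], [1,6], [1,9], [2,5], [2,6], [2,9], [3,4], [3,7], [3,8], [4,7], [4,8], [5,6], [5,9], [6,9], [7,8]
  2-simplices (15): [0,3,7], [0,3,8], [0,4,7], [1,2,5], [1,2,6], [1,2,9], [1,5,6], [1,5,9], [1,6,9], [2,5,6], [2,5,9], [2,6,9], [3,4,8], [4,7,8], [5,6,9]
  3-simplices (5): [1,2,5,6], [1,2,5,9], [1,2,6,9], [1,5,6,9], [2,5,6,9]

Hence C_0 ≅ Z^10, C_1 ≅ Z^20, C_2 ≅ Z^15, C_3 ≅ Z^5.

The boundary map ∂_1: C_1 → C_0 sends each edge [p,q] (with p < q) to q − p.
As a 10×20 matrix over Z this has rank 8, with invariant factors (1,1,1,1,1,1,1,1).

Boundary ∂_2: C_2 → C_1 acts by ∂[p,q,r] = [q,r] − [p,r] + [p,q]. For instance
  ∂[0,3,8] = [3,8] − [0,8] + [0,3],
  ∂[2,5,9] = [5,9] − [2,9] + [2,5].
This gives a 20×15 integer matrix of rank 11; reducing to Smith normal form yields diagonal entries (1,1,1,1,1,1,1,1,1,1,1).

Boundary ∂_3: C_3 → C_2 sends each 3-simplex σ to the alternating sum Σ_i (−1)^i (σ with its i-th vertex removed). For instance
  ∂[1,2,5,6] = [2,5,6] − [1,5,6] + [1,2,6] − [1,2,5],
  ∂[2,5,6,9] = [5,6,9] − [2,6,9] + [2,5,9] − [2,5,6].
This gives a 15×5 integer matrix of rank 4; reducing to Smith normal form yields diagonal entries (1,1,1,1).

Now H_k = ker ∂_k / im ∂_{k+1}, so:

  H_0: rank C_0 − rank ∂_1 = 10 − 8 = 2, and the invariant factors of ∂_1 are all 1, so H_0 ≅ Z^2.
  H_1: rank ker ∂_1 − rank ∂_2 = (20 − 8) − 11 = 1, and the invariant factors of ∂_2 are all 1, so H_1 ≅ Z.
  H_2: rank ker ∂_2 − rank ∂_3 = (15 − 11) − 4 = 0, and the invariant factors of ∂_3 are all 1, so H_2 ≅ 0.
  H_3: rank ker ∂_3 − rank ∂_4 = (5 − 4) − 0 = 1, and there is no ∂_4, so H_3 ≅ Z.

(K is a triangulation of the disjoint union of the 3-sphere S^3 and the Möbius band.)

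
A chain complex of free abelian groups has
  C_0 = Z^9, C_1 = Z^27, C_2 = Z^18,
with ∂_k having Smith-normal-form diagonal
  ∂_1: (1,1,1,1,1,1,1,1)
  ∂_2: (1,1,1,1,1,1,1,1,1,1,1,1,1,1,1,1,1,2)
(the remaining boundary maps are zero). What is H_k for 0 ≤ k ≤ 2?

H_0 = Z,  H_1 = Z ⊕ Z/2,  H_2 = 0.

H_0: b_0 = 9 − 0 − 8 = 1; torsion from ∂_1 factors > 1: none. So H_0 = Z.
H_1: b_1 = 27 − 8 − 18 = 1; torsion from ∂_2 factors > 1: [2]. So H_1 = Z ⊕ Z/2.
H_2: b_2 = 18 − 18 − 0 = 0; torsion from ∂_3 factors > 1: none. So H_2 = 0.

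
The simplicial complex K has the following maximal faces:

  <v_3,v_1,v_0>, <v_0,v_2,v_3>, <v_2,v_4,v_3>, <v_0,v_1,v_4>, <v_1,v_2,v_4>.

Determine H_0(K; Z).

K has 5 vertices, 10 edges, 5 triangles.
rank ∂_0 = 0, rank ∂_1 = 4 ⇒ b_0 = 5 − 0 − 4 = 1; all invariant factors of ∂_1 are 1 so no torsion. So H_0 ≅ Z.

H_0 = Z.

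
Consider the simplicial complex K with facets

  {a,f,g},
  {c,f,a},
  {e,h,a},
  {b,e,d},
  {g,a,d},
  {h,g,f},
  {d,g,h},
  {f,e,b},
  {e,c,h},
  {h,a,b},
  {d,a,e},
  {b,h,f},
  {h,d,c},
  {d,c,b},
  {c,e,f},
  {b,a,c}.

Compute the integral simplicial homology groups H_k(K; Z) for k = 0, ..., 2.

H_0 ≅ Z,  H_1 ≅ Z^2,  H_2 ≅ Z.

We work with the vertex ordering a < b < c < d < e < f < g < h. The simplices of K, each written with vertices in increasing order, are:

  0-simplices (8): a, b, c, d, e, f, g, h
  1-simplices (24): ab, ac, ad, ae, af, ag, ah, bc, bd, be, bf, bh, cd, ce, cf, ch, de, dg, dh, ef, eh, fg, fh, gh
  2-simplices (16): abc, abh, acf, ade, adg, aeh, afg, bcd, bde, bef, bfh, cdh, cef, ceh, dgh, fgh

so the chain groups are C_0 ≅ Z^8, C_1 ≅ Z^24, C_2 ≅ Z^16.

Boundary ∂_1: C_1 → C_0 is given by ∂[p,q] = [q] − [p]. For instance
  ∂cf = f − c.
The resulting 8×24 matrix has rank 7, and its Smith normal form has invariant factors (1,1,1,1,1,1,1).

The boundary map ∂_2: C_2 → C_1 maps a triangle to the signed sum of its edges. For instance
  ∂abh = bh − ah + ab,
  ∂cdh = dh − ch + cd.
The 24×16 boundary matrix has rank 15 and Smith normal form diag(1,1,1,1,1,1,1,1,1,1,1,1,1,1,1).

Computing H_k = (kernel of ∂_k) / (image of ∂_{k+1}):

  H_0: rank C_0 − rank ∂_1 = 8 − 7 = 1, and the invariant factors of ∂_1 are all 1, so H_0 = Z.
  H_1: rank ker ∂_1 − rank ∂_2 = (24 − 7) − 15 = 2, and the invariant factors of ∂_2 are all 1, so H_1 = Z^2.
  H_2: rank ker ∂_2 − rank ∂_3 = (16 − 15) − 0 = 1, and there is no ∂_3, so H_2 = Z.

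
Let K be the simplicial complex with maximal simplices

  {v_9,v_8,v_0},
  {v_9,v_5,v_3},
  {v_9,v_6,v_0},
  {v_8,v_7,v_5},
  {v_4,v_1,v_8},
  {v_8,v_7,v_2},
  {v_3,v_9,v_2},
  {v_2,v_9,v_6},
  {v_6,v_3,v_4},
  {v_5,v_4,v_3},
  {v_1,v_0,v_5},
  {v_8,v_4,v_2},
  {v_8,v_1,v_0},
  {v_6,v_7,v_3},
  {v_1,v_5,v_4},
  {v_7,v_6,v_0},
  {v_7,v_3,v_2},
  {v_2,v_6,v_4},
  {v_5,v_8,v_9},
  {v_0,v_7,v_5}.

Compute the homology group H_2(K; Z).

Order the vertices as v_0 < v_1 < v_2 < v_3 < v_4 < v_5 < v_6 < v_7 < v_8 < v_9. Listing each simplex with vertices in this order, K has dimension 2 with simplices:

  0-simplices (10): [v_0], [v_1], [v_2], [v_3], [v_4], [v_5], [v_6], [v_7], [v_8], [v_9]
  1-simplices (30): (30 of them)
  2-simplices (20): (20 of them)

so the chain groups are C_0 ≅ Z^10, C_1 ≅ Z^30, C_2 ≅ Z^20.

Boundary ∂_1: C_1 → C_0 sends each edge [p,q] (with p < q) to q − p.
As a 10×30 matrix over Z this has rank 9, with invariant factors (1,1,1,1,1,1,1,1,1).

∂_2: C_2 → C_1 maps a triangle to the signed sum of its edges. For instance
  ∂[v_0,v_5,v_7] = [v_5,v_7] − [v_0,v_7] + [v_0,v_5],
  ∂[v_0,v_1,v_8] = [v_1,v_8] − [v_0,v_8] + [v_0,v_1].
The 30×20 boundary matrix has rank 20 and Smith normal form diag(1,1,1,1,1,1,1,1,1,1,1,1,1,1,1,1,1,1,1,2).

Computing H_k = (kernel of ∂_k) / (image of ∂_{k+1}):

  H_2: rank ker ∂_2 − rank ∂_3 = (20 − 20) − 0 = 0, and there is no ∂_3, so H_2 = 0.

H_2 = 0.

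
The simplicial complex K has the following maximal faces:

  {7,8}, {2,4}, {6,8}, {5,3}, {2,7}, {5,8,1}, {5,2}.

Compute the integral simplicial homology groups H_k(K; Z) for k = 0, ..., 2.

H_0 = Z,  H_1 = Z,  H_2 = 0.

Order the vertices as 1 < 2 < 3 < 4 < 5 < 6 < 7 < 8. Listing each simplex with vertices in this order, K has dimension 2 with simplices:

  0-simplices (8): [1], [2], [3], [4], [5], [6], [7], [8]
  1-simplices (9): [1,5], [1,8], [2,4], [2,5], [2,7], [3,5], [5,8], [6,8], [7,8]
  2-simplices (1): [1,5,8]

Hence C_0 ≅ Z^8, C_1 ≅ Z^9, C_2 ≅ Z^1.

Boundary ∂_1: C_1 → C_0 sends each edge [p,q] (with p < q) to q − p. For instance
  ∂[2,4] = [4] − [2].
As a 8×9 matrix over Z this has rank 7, with invariant factors (1,1,1,1,1,1,1).

The boundary map ∂_2: C_2 → C_1 acts by ∂[p,q,r] = [q,r] − [p,r] + [p,q]. For instance
  ∂[1,5,8] = [5,8] − [1,8] + [1,5].
As a 9×1 matrix over Z this has rank 1, with invariant factors (1).

Reading off H_k = ker ∂_k / im ∂_{k+1}:

  H_0: rank C_0 − rank ∂_1 = 8 − 7 = 1, and the invariant factors of ∂_1 are all 1, so H_0 = Z.
  H_1: rank ker ∂_1 − rank ∂_2 = (9 − 7) − 1 = 1, and the invariant factors of ∂_2 are all 1, so H_1 = Z.
  H_2: rank ker ∂_2 − rank ∂_3 = (1 − 1) − 0 = 0, and there is no ∂_3, so H_2 = 0.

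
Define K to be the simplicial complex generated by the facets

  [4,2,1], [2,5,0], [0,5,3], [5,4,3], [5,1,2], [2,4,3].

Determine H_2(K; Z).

Order the vertices as 0 < 1 < 2 < 3 < 4 < 5. Listing each simplex with vertices in this order, K has dimension 2 with simplices:

  0-simplices (6): [0], [1], [2], [3], [4], [5]
  1-simplices (12): [0,2], [0,3], [0,5], [1,2], [1,4], [1,5], [2,3], [2,4], [2,5], [3,4], [3,5], [4,5]
  2-simplices (6): [0,2,5], [0,3,5], [1,2,4], [1,2,5], [2,3,4], [3,4,5]

giving chain groups C_0 ≅ Z^6, C_1 ≅ Z^12, C_2 ≅ Z^6.

The boundary map ∂_1: C_1 → C_0 is given by ∂[p,q] = [q] − [p].
The 6×12 boundary matrix has rank 5 and Smith normal form diag(1,1,1,1,1).

The boundary map ∂_2: C_2 → C_1 acts by ∂[p,q,r] = [q,r] − [p,r] + [p,q]. For instance
  ∂[3,4,5] = [4,5] − [3,5] + [3,4],
  ∂[1,2,5] = [2,5] − [1,5] + [1,2].
The resulting 12×6 matrix has rank 6, and its Smith normal form has invariant factors (1,1,1,1,1,1).

From H_k ≅ ker(∂_k) / im(∂_{k+1}) we obtain:

  H_2: rank ker ∂_2 − rank ∂_3 = (6 − 6) − 0 = 0, and there is no ∂_3, so H_2 ≅ 0.

H_2 ≅ 0.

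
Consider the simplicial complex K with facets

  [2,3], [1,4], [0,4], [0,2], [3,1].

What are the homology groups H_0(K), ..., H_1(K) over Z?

H_0 ≅ Z,  H_1 ≅ Z.

Take the total order 0 < 1 < 2 < 3 < 4 on the vertex set. Then K (dimension 1) consists of the simplices:

  0-simplices (5): [0], [1], [2], [3], [4]
  1-simplices (5): [0,2], [0,4], [1,3], [1,4], [2,3]

so the chain groups are C_0 ≅ Z^5, C_1 ≅ Z^5.

Boundary ∂_1: C_1 → C_0 is given by ∂[p,q] = [q] − [p].
As a 5×5 matrix over Z this has rank 4, with invariant factors (1,1,1,1).

Computing H_k = (kernel of ∂_k) / (image of ∂_{k+1}):

  H_0: rank C_0 − rank ∂_1 = 5 − 4 = 1, and the invariant factors of ∂_1 are all 1, so H_0 ≅ Z.
  H_1: rank ker ∂_1 − rank ∂_2 = (5 − 4) − 0 = 1, and there is no ∂_2, so H_1 ≅ Z.

(K is a triangulation of the circle S^1.)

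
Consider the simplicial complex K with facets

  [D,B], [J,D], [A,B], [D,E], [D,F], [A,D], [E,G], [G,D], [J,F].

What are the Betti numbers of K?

b_0 = 1, b_1 = 3.

K has 7 vertices, 9 edges.
rank ∂_0 = 0, rank ∂_1 = 6 ⇒ b_0 = 7 − 0 − 6 = 1; all invariant factors of ∂_1 are 1 so no torsion. So H_0 = Z.
rank ∂_1 = 6, rank ∂_2 = 0 ⇒ b_1 = 9 − 6 − 0 = 3. So H_1 = Z^3.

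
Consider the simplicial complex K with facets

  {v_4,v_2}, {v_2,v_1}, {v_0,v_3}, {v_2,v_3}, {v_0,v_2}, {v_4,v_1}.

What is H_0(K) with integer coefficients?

H_0 ≅ Z.

Take the total order v_0 < v_1 < v_2 < v_3 < v_4 on the vertex set. Then K (dimension 1) consists of the simplices:

  0-simplices (5): [v_0], [v_1], [v_2], [v_3], [v_4]
  1-simplices (6): [v_0,v_2], [v_0,v_3], [v_1,v_2], [v_1,v_4], [v_2,v_3], [v_2,v_4]

so the chain groups are C_0 ≅ Z^5, C_1 ≅ Z^6.

∂_1: C_1 → C_0 is given by ∂[p,q] = [q] − [p].
The resulting 5×6 matrix has rank 4, and its Smith normal form has invariant factors (1,1,1,1).

Computing H_k = (kernel of ∂_k) / (image of ∂_{k+1}):

  H_0: rank C_0 − rank ∂_1 = 5 − 4 = 1, and the invariant factors of ∂_1 are all 1, so H_0 ≅ Z.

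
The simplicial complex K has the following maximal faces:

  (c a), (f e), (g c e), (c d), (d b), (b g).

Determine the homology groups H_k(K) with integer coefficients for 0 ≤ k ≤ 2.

H_0 ≅ Z,  H_1 ≅ Z,  H_2 = 0.

K has 7 vertices, 8 edges, 1 triangle.
rank ∂_0 = 0, rank ∂_1 = 6 ⇒ b_0 = 7 − 0 − 6 = 1; all invariant factors of ∂_1 are 1 so no torsion. So H_0 ≅ Z.
rank ∂_1 = 6, rank ∂_2 = 1 ⇒ b_1 = 8 − 6 − 1 = 1; all invariant factors of ∂_2 are 1 so no torsion. So H_1 ≅ Z.
rank ∂_2 = 1, rank ∂_3 = 0 ⇒ b_2 = 1 − 1 − 0 = 0. So H_2 ≅ 0.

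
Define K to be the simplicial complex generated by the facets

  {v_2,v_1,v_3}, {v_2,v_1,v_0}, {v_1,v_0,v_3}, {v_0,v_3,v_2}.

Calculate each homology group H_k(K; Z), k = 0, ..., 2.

Take the total order v_0 < v_1 < v_2 < v_3 on the vertex set. Then K (dimension 2) consists of the simplices:

  0-simplices (4): [v_0], [v_1], [v_2], [v_3]
  1-simplices (6): [v_0,v_1], [v_0,v_2], [v_0,v_3], [v_1,v_2], [v_1,v_3], [v_2,v_3]
  2-simplices (4): [v_0,v_1,v_2], [v_0,v_1,v_3], [v_0,v_2,v_3], [v_1,v_2,v_3]

Hence C_0 ≅ Z^4, C_1 ≅ Z^6, C_2 ≅ Z^4.

The boundary map ∂_1: C_1 → C_0 is given by ∂[p,q] = [q] − [p]. For instance
  ∂[v_1,v_2] = [v_2] − [v_1].
This gives a 4×6 integer matrix of rank 3; reducing to Smith normal form yields diagonal entries (1,1,1).

The boundary map ∂_2: C_2 → C_1 acts by ∂[p,q,r] = [q,r] − [p,r] + [p,q]. For instance
  ∂[v_0,v_1,v_2] = [v_1,v_2] − [v_0,v_2] + [v_0,v_1],
  ∂[v_0,v_1,v_3] = [v_1,v_3] − [v_0,v_3] + [v_0,v_1].
The 6×4 boundary matrix has rank 3 and Smith normal form diag(1,1,1).

Now H_k = ker ∂_k / im ∂_{k+1}, so:

  H_0: rank C_0 − rank ∂_1 = 4 − 3 = 1, and the invariant factors of ∂_1 are all 1, so H_0 ≅ Z.
  H_1: rank ker ∂_1 − rank ∂_2 = (6 − 3) − 3 = 0, and the invariant factors of ∂_2 are all 1, so H_1 ≅ 0.
  H_2: rank ker ∂_2 − rank ∂_3 = (4 − 3) − 0 = 1, and there is no ∂_3, so H_2 ≅ Z.

H_0 ≅ Z,  H_1 = 0,  H_2 ≅ Z.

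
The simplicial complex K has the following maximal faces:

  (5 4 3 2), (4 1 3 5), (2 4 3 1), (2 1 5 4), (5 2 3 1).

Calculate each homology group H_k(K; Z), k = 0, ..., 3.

H_0 ≅ Z,  H_1 = 0,  H_2 = 0,  H_3 ≅ Z.

Fix the vertex order 1 < 2 < 3 < 4 < 5 and write every simplex with vertices in increasing order. Then dim K = 3 and the simplices of K are:

  0-simplices (5): [1], [2], [3], [4], [5]
  1-simplices (10): [1,2], [1,3], [1,4], [1,5], [2,3], [2,4], [2,5], [3,4], [3,5], [4,5]
  2-simplices (10): [1,2,3], [1,2,4], [1,2,5], [1,3,4], [1,3,5], [1,4,5], [2,3,4], [2,3,5], [2,4,5], [3,4,5]
  3-simplices (5): [1,2,3,4], [1,2,3,5], [1,2,4,5], [1,3,4,5], [2,3,4,5]

Hence C_0 ≅ Z^5, C_1 ≅ Z^10, C_2 ≅ Z^10, C_3 ≅ Z^5.

∂_1: C_1 → C_0 sends each edge [p,q] (with p < q) to q − p. For instance
  ∂[2,3] = [3] − [2].
The resulting 5×10 matrix has rank 4, and its Smith normal form has invariant factors (1,1,1,1).

Boundary ∂_2: C_2 → C_1 sends each 2-simplex [p,q,r] to [q,r] − [p,r] + [p,q]. For instance
  ∂[3,4,5] = [4,5] − [3,5] + [3,4],
  ∂[1,2,3] = [2,3] − [1,3] + [1,2].
As a 10×10 matrix over Z this has rank 6, with invariant factors (1,1,1,1,1,1).

The boundary map ∂_3: C_3 → C_2 sends each 3-simplex σ to the alternating sum Σ_i (−1)^i (σ with its i-th vertex removed). For instance
  ∂[2,3,4,5] = [3,4,5] − [2,4,5] + [2,3,5] − [2,3,4],
  ∂[1,2,3,4] = [2,3,4] − [1,3,4] + [1,2,4] − [1,2,3].
As a 10×5 matrix over Z this has rank 4, with invariant factors (1,1,1,1).

From H_k ≅ ker(∂_k) / im(∂_{k+1}) we obtain:

  H_0: rank C_0 − rank ∂_1 = 5 − 4 = 1, and the invariant factors of ∂_1 are all 1, so H_0 ≅ Z.
  H_1: rank ker ∂_1 − rank ∂_2 = (10 − 4) − 6 = 0, and the invariant factors of ∂_2 are all 1, so H_1 ≅ 0.
  H_2: rank ker ∂_2 − rank ∂_3 = (10 − 6) − 4 = 0, and the invariant factors of ∂_3 are all 1, so H_2 ≅ 0.
  H_3: rank ker ∂_3 − rank ∂_4 = (5 − 4) − 0 = 1, and there is no ∂_4, so H_3 ≅ Z.

As a check, the Euler characteristic is 5 − 10 + 10 − 5 = 0, which agrees with 1 − 0 + 0 − 1 = 0.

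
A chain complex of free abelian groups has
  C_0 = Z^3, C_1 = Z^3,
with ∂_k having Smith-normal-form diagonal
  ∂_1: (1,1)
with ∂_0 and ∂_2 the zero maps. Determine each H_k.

H_0: b_0 = 3 − 0 − 2 = 1; torsion from ∂_1 factors > 1: none. So H_0 = Z.
H_1: b_1 = 3 − 2 − 0 = 1; torsion from ∂_2 factors > 1: none. So H_1 = Z.

H_0 = Z,  H_1 = Z.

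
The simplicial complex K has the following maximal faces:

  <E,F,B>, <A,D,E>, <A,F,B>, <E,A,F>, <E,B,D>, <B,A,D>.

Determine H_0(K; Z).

H_0 = Z.

Order the vertices as A < B < D < E < F. Listing each simplex with vertices in this order, K has dimension 2 with simplices:

  0-simplices (5): A, B, D, E, F
  1-simplices (9): AB, AD, AE, AF, BD, BE, BF, DE, EF
  2-simplices (6): ABD, ABF, ADE, AEF, BDE, BEF

Hence C_0 ≅ Z^5, C_1 ≅ Z^9, C_2 ≅ Z^6.

The boundary map ∂_1: C_1 → C_0 sends each edge [p,q] (with p < q) to q − p.
The resulting 5×9 matrix has rank 4, and its Smith normal form has invariant factors (1,1,1,1).

Boundary ∂_2: C_2 → C_1 maps a triangle to the signed sum of its edges. For instance
  ∂ADE = DE − AE + AD,
  ∂ABF = BF − AF + AB.
This gives a 9×6 integer matrix of rank 5; reducing to Smith normal form yields diagonal entries (1,1,1,1,1).

Computing H_k = (kernel of ∂_k) / (image of ∂_{k+1}):

  H_0: rank C_0 − rank ∂_1 = 5 − 4 = 1, and the invariant factors of ∂_1 are all 1, so H_0 = Z.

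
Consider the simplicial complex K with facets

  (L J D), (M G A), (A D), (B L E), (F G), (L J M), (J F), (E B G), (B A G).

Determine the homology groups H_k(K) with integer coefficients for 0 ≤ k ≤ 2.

H_0 = Z,  H_1 = Z^3,  H_2 = 0.

Take the total order A < B < D < E < F < G < J < L < M on the vertex set. Then K (dimension 2) consists of the simplices:

  0-simplices (9): A, B, D, E, F, G, J, L, M
  1-simplices (17): AB, AD, AG, AM, BE, BG, BL, DJ, DL, EG, EL, FG, FJ, GM, JL, JM, LM
  2-simplices (6): ABG, AGM, BEG, BEL, DJL, JLM

so the chain groups are C_0 ≅ Z^9, C_1 ≅ Z^17, C_2 ≅ Z^6.

Boundary ∂_1: C_1 → C_0 maps an edge to its endpoints' difference, ∂[p,q] = q − p. For instance
  ∂AD = D − A.
This gives a 9×17 integer matrix of rank 8; reducing to Smith normal form yields diagonal entries (1,1,1,1,1,1,1,1).

∂_2: C_2 → C_1 sends each 2-simplex [p,q,r] to [q,r] − [p,r] + [p,q]. For instance
  ∂BEG = EG − BG + BE,
  ∂ABG = BG − AG + AB.
This gives a 17×6 integer matrix of rank 6; reducing to Smith normal form yields diagonal entries (1,1,1,1,1,1).

Computing H_k = (kernel of ∂_k) / (image of ∂_{k+1}):

  H_0: rank C_0 − rank ∂_1 = 9 − 8 = 1, and the invariant factors of ∂_1 are all 1, so H_0 ≅ Z.
  H_1: rank ker ∂_1 − rank ∂_2 = (17 − 8) − 6 = 3, and the invariant factors of ∂_2 are all 1, so H_1 ≅ Z^3.
  H_2: rank ker ∂_2 − rank ∂_3 = (6 − 6) − 0 = 0, and there is no ∂_3, so H_2 ≅ 0.

As a check, the Euler characteristic is 9 − 17 + 6 = -2, which agrees with 1 − 3 + 0 = -2.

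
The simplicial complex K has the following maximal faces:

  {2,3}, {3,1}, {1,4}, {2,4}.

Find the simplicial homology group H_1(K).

H_1 = Z.

Take the total order 1 < 2 < 3 < 4 on the vertex set. Then K (dimension 1) consists of the simplices:

  0-simplices (4): [1], [2], [3], [4]
  1-simplices (4): [1,3], [1,4], [2,3], [2,4]

Hence C_0 ≅ Z^4, C_1 ≅ Z^4.

∂_1: C_1 → C_0 maps an edge to its endpoints' difference, ∂[p,q] = q − p.
The 4×4 boundary matrix has rank 3 and Smith normal form diag(1,1,1).

Computing H_k = (kernel of ∂_k) / (image of ∂_{k+1}):

  H_1: rank ker ∂_1 − rank ∂_2 = (4 − 3) − 0 = 1, and there is no ∂_2, so H_1 ≅ Z.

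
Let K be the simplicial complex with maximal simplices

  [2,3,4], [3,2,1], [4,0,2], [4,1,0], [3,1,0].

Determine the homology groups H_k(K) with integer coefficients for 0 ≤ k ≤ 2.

H_0 ≅ Z,  H_1 ≅ Z,  H_2 = 0.

Take the total order 0 < 1 < 2 < 3 < 4 on the vertex set. Then K (dimension 2) consists of the simplices:

  0-simplices (5): [0], [1], [2], [3], [4]
  1-simplices (10): [0,1], [0,2], [0,3], [0,4], [1,2], [1,3], [1,4], [2,3], [2,4], [3,4]
  2-simplices (5): [0,1,3], [0,1,4], [0,2,4], [1,2,3], [2,3,4]

giving chain groups C_0 ≅ Z^5, C_1 ≅ Z^10, C_2 ≅ Z^5.

Boundary ∂_1: C_1 → C_0 is given by ∂[p,q] = [q] − [p]. For instance
  ∂[3,4] = [4] − [3].
The 5×10 boundary matrix has rank 4 and Smith normal form diag(1,1,1,1).

∂_2: C_2 → C_1 maps a triangle to the signed sum of its edges. For instance
  ∂[0,1,3] = [1,3] − [0,3] + [0,1],
  ∂[2,3,4] = [3,4] − [2,4] + [2,3].
As a 10×5 matrix over Z this has rank 5, with invariant factors (1,1,1,1,1).

Now H_k = ker ∂_k / im ∂_{k+1}, so:

  H_0: rank C_0 − rank ∂_1 = 5 − 4 = 1, and the invariant factors of ∂_1 are all 1, so H_0 ≅ Z.
  H_1: rank ker ∂_1 − rank ∂_2 = (10 − 4) − 5 = 1, and the invariant factors of ∂_2 are all 1, so H_1 ≅ Z.
  H_2: rank ker ∂_2 − rank ∂_3 = (5 − 5) − 0 = 0, and there is no ∂_3, so H_2 ≅ 0.

(K is a triangulation of the Möbius band.)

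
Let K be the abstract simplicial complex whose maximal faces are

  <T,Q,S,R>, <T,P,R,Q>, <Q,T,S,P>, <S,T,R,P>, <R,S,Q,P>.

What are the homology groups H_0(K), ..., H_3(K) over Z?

We work with the vertex ordering P < Q < R < S < T. The simplices of K, each written with vertices in increasing order, are:

  0-simplices (5): P, Q, R, S, T
  1-simplices (10): PQ, PR, PS, PT, QR, QS, QT, RS, RT, ST
  2-simplices (10): PQR, PQS, PQT, PRS, PRT, PST, QRS, QRT, QST, RST
  3-simplices (5): PQRS, PQRT, PQST, PRST, QRST

Hence C_0 ≅ Z^5, C_1 ≅ Z^10, C_2 ≅ Z^10, C_3 ≅ Z^5.

The boundary map ∂_1: C_1 → C_0 is given by ∂[p,q] = [q] − [p]. For instance
  ∂PQ = Q − P.
The resulting 5×10 matrix has rank 4, and its Smith normal form has invariant factors (1,1,1,1).

Boundary ∂_2: C_2 → C_1 sends each 2-simplex [p,q,r] to [q,r] − [p,r] + [p,q]. For instance
  ∂RST = ST − RT + RS,
  ∂PST = ST − PT + PS.
The resulting 10×10 matrix has rank 6, and its Smith normal form has invariant factors (1,1,1,1,1,1).

Boundary ∂_3: C_3 → C_2 sends each 3-simplex σ to the alternating sum Σ_i (−1)^i (σ with its i-th vertex removed). For instance
  ∂QRST = RST − QST + QRT − QRS,
  ∂PQRT = QRT − PRT + PQT − PQR.
As a 10×5 matrix over Z this has rank 4, with invariant factors (1,1,1,1).

Computing H_k = (kernel of ∂_k) / (image of ∂_{k+1}):

  H_0: rank C_0 − rank ∂_1 = 5 − 4 = 1, and the invariant factors of ∂_1 are all 1, so H_0 = Z.
  H_1: rank ker ∂_1 − rank ∂_2 = (10 − 4) − 6 = 0, and the invariant factors of ∂_2 are all 1, so H_1 = 0.
  H_2: rank ker ∂_2 − rank ∂_3 = (10 − 6) − 4 = 0, and the invariant factors of ∂_3 are all 1, so H_2 = 0.
  H_3: rank ker ∂_3 − rank ∂_4 = (5 − 4) − 0 = 1, and there is no ∂_4, so H_3 = Z.

H_0 = Z,  H_1 = 0,  H_2 = 0,  H_3 = Z.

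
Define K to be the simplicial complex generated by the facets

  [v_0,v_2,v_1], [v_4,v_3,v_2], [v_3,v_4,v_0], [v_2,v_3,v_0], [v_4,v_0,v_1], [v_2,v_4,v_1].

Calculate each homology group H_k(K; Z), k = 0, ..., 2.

We work with the vertex ordering v_0 < v_1 < v_2 < v_3 < v_4. The simplices of K, each written with vertices in increasing order, are:

  0-simplices (5): [v_0], [v_1], [v_2], [v_3], [v_4]
  1-simplices (9): [v_0,v_1], [v_0,v_2], [v_0,v_3], [v_0,v_4], [v_1,v_2], [v_1,v_4], [v_2,v_3], [v_2,v_4], [v_3,v_4]
  2-simplices (6): [v_0,v_1,v_2], [v_0,v_1,v_4], [v_0,v_2,v_3], [v_0,v_3,v_4], [v_1,v_2,v_4], [v_2,v_3,v_4]

so the chain groups are C_0 ≅ Z^5, C_1 ≅ Z^9, C_2 ≅ Z^6.

∂_1: C_1 → C_0 maps an edge to its endpoints' difference, ∂[p,q] = q − p. For instance
  ∂[v_0,v_4] = [v_4] − [v_0].
The 5×9 boundary matrix has rank 4 and Smith normal form diag(1,1,1,1).

∂_2: C_2 → C_1 acts by ∂[p,q,r] = [q,r] − [p,r] + [p,q]. For instance
  ∂[v_0,v_1,v_4] = [v_1,v_4] − [v_0,v_4] + [v_0,v_1],
  ∂[v_0,v_2,v_3] = [v_2,v_3] − [v_0,v_3] + [v_0,v_2].
The 9×6 boundary matrix has rank 5 and Smith normal form diag(1,1,1,1,1).

Now H_k = ker ∂_k / im ∂_{k+1}, so:

  H_0: rank C_0 − rank ∂_1 = 5 − 4 = 1, and the invariant factors of ∂_1 are all 1, so H_0 ≅ Z.
  H_1: rank ker ∂_1 − rank ∂_2 = (9 − 4) − 5 = 0, and the invariant factors of ∂_2 are all 1, so H_1 ≅ 0.
  H_2: rank ker ∂_2 − rank ∂_3 = (6 − 5) − 0 = 1, and there is no ∂_3, so H_2 ≅ Z.

H_0 ≅ Z,  H_1 = 0,  H_2 ≅ Z.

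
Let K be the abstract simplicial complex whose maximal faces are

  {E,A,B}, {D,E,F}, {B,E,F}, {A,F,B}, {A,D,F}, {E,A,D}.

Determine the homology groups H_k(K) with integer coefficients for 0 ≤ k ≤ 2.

H_0 ≅ Z,  H_1 = 0,  H_2 ≅ Z.

Fix the vertex order A < B < D < E < F and write every simplex with vertices in increasing order. Then dim K = 2 and the simplices of K are:

  0-simplices (5): A, B, D, E, F
  1-simplices (9): AB, AD, AE, AF, BE, BF, DE, DF, EF
  2-simplices (6): ABE, ABF, ADE, ADF, BEF, DEF

so the chain groups are C_0 ≅ Z^5, C_1 ≅ Z^9, C_2 ≅ Z^6.

∂_1: C_1 → C_0 sends each edge [p,q] (with p < q) to q − p.
As a 5×9 matrix over Z this has rank 4, with invariant factors (1,1,1,1).

The boundary map ∂_2: C_2 → C_1 maps a triangle to the signed sum of its edges. For instance
  ∂DEF = EF − DF + DE,
  ∂ADE = DE − AE + AD.
The 9×6 boundary matrix has rank 5 and Smith normal form diag(1,1,1,1,1).

Now H_k = ker ∂_k / im ∂_{k+1}, so:

  H_0: rank C_0 − rank ∂_1 = 5 − 4 = 1, and the invariant factors of ∂_1 are all 1, so H_0 ≅ Z.
  H_1: rank ker ∂_1 − rank ∂_2 = (9 − 4) − 5 = 0, and the invariant factors of ∂_2 are all 1, so H_1 ≅ 0.
  H_2: rank ker ∂_2 − rank ∂_3 = (6 − 5) − 0 = 1, and there is no ∂_3, so H_2 ≅ Z.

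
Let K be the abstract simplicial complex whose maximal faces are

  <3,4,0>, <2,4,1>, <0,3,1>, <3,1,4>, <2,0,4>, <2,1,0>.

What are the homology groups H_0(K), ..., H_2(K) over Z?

Take the total order 0 < 1 < 2 < 3 < 4 on the vertex set. Then K (dimension 2) consists of the simplices:

  0-simplices (5): [0], [1], [2], [3], [4]
  1-simplices (9): [0,1], [0,2], [0,3], [0,4], [1,2], [1,3], [1,4], [2,4], [3,4]
  2-simplices (6): [0,1,2], [0,1,3], [0,2,4], [0,3,4], [1,2,4], [1,3,4]

Hence C_0 ≅ Z^5, C_1 ≅ Z^9, C_2 ≅ Z^6.

Boundary ∂_1: C_1 → C_0 sends each edge [p,q] (with p < q) to q − p.
The 5×9 boundary matrix has rank 4 and Smith normal form diag(1,1,1,1).

The boundary map ∂_2: C_2 → C_1 maps a triangle to the signed sum of its edges. For instance
  ∂[1,2,4] = [2,4] − [1,4] + [1,2],
  ∂[0,1,2] = [1,2] − [0,2] + [0,1].
This gives a 9×6 integer matrix of rank 5; reducing to Smith normal form yields diagonal entries (1,1,1,1,1).

Now H_k = ker ∂_k / im ∂_{k+1}, so:

  H_0: rank C_0 − rank ∂_1 = 5 − 4 = 1, and the invariant factors of ∂_1 are all 1, so H_0 ≅ Z.
  H_1: rank ker ∂_1 − rank ∂_2 = (9 − 4) − 5 = 0, and the invariant factors of ∂_2 are all 1, so H_1 ≅ 0.
  H_2: rank ker ∂_2 − rank ∂_3 = (6 − 5) − 0 = 1, and there is no ∂_3, so H_2 ≅ Z.

As a check, the Euler characteristic is 5 − 9 + 6 = 2, which agrees with 1 − 0 + 1 = 2.
(K is a triangulation of the 2-sphere S^2.)

H_0 ≅ Z,  H_1 = 0,  H_2 ≅ Z.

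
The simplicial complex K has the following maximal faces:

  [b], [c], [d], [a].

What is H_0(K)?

K has 4 vertices.
rank ∂_0 = 0, rank ∂_1 = 0 ⇒ b_0 = 4 − 0 − 0 = 4. So H_0 = Z^4.

H_0 = Z^4.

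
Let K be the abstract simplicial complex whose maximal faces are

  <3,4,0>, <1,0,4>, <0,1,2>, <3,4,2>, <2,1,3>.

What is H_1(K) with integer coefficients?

H_1 = Z.

Order the vertices as 0 < 1 < 2 < 3 < 4. Listing each simplex with vertices in this order, K has dimension 2 with simplices:

  0-simplices (5): [0], [1], [2], [3], [4]
  1-simplices (10): [0,1], [0,2], [0,3], [0,4], [1,2], [1,3], [1,4], [2,3], [2,4], [3,4]
  2-simplices (5): [0,1,2], [0,1,4], [0,3,4], [1,2,3], [2,3,4]

so the chain groups are C_0 ≅ Z^5, C_1 ≅ Z^10, C_2 ≅ Z^5.

The boundary map ∂_1: C_1 → C_0 is given by ∂[p,q] = [q] − [p]. For instance
  ∂[1,4] = [4] − [1].
The resulting 5×10 matrix has rank 4, and its Smith normal form has invariant factors (1,1,1,1).

∂_2: C_2 → C_1 sends each 2-simplex [p,q,r] to [q,r] − [p,r] + [p,q]. For instance
  ∂[0,1,4] = [1,4] − [0,4] + [0,1],
  ∂[1,2,3] = [2,3] − [1,3] + [1,2].
The resulting 10×5 matrix has rank 5, and its Smith normal form has invariant factors (1,1,1,1,1).

Now H_k = ker ∂_k / im ∂_{k+1}, so:

  H_1: rank ker ∂_1 − rank ∂_2 = (10 − 4) − 5 = 1, and the invariant factors of ∂_2 are all 1, so H_1 ≅ Z.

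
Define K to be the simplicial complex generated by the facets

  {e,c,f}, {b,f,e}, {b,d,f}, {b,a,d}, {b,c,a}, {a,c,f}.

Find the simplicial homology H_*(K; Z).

Take the total order a < b < c < d < e < f on the vertex set. Then K (dimension 2) consists of the simplices:

  0-simplices (6): a, b, c, d, e, f
  1-simplices (12): ab, ac, ad, af, bc, bd, be, bf, ce, cf, df, ef
  2-simplices (6): abc, abd, acf, bdf, bef, cef

Hence C_0 ≅ Z^6, C_1 ≅ Z^12, C_2 ≅ Z^6.

∂_1: C_1 → C_0 maps an edge to its endpoints' difference, ∂[p,q] = q − p.
As a 6×12 matrix over Z this has rank 5, with invariant factors (1,1,1,1,1).

Boundary ∂_2: C_2 → C_1 maps a triangle to the signed sum of its edges. For instance
  ∂acf = cf − af + ac,
  ∂bef = ef − bf + be.
This gives a 12×6 integer matrix of rank 6; reducing to Smith normal form yields diagonal entries (1,1,1,1,1,1).

Now H_k = ker ∂_k / im ∂_{k+1}, so:

  H_0: rank C_0 − rank ∂_1 = 6 − 5 = 1, and the invariant factors of ∂_1 are all 1, so H_0 = Z.
  H_1: rank ker ∂_1 − rank ∂_2 = (12 − 5) − 6 = 1, and the invariant factors of ∂_2 are all 1, so H_1 = Z.
  H_2: rank ker ∂_2 − rank ∂_3 = (6 − 6) − 0 = 0, and there is no ∂_3, so H_2 = 0.

(K is a triangulation of the cylinder S^1 x I.)

H_0 = Z,  H_1 = Z,  H_2 = 0.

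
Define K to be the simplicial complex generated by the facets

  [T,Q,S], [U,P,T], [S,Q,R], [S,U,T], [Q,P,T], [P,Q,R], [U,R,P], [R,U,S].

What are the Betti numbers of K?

b_0 = 1, b_1 = 0, b_2 = 1.

Fix the vertex order P < Q < R < S < T < U and write every simplex with vertices in increasing order. Then dim K = 2 and the simplices of K are:

  0-simplices (6): P, Q, R, S, T, U
  1-simplices (12): PQ, PR, PT, PU, QR, QS, QT, RS, RU, ST, SU, TU
  2-simplices (8): PQR, PQT, PRU, PTU, QRS, QST, RSU, STU

giving chain groups C_0 ≅ Z^6, C_1 ≅ Z^12, C_2 ≅ Z^8.

The boundary map ∂_1: C_1 → C_0 sends each edge [p,q] (with p < q) to q − p.
The resulting 6×12 matrix has rank 5, and its Smith normal form has invariant factors (1,1,1,1,1).

The boundary map ∂_2: C_2 → C_1 maps a triangle to the signed sum of its edges. For instance
  ∂PTU = TU − PU + PT,
  ∂QRS = RS − QS + QR.
This gives a 12×8 integer matrix of rank 7; reducing to Smith normal form yields diagonal entries (1,1,1,1,1,1,1).

Reading off H_k = ker ∂_k / im ∂_{k+1}:

  H_0: rank C_0 − rank ∂_1 = 6 − 5 = 1, and the invariant factors of ∂_1 are all 1, so H_0 ≅ Z.
  H_1: rank ker ∂_1 − rank ∂_2 = (12 − 5) − 7 = 0, and the invariant factors of ∂_2 are all 1, so H_1 ≅ 0.
  H_2: rank ker ∂_2 − rank ∂_3 = (8 − 7) − 0 = 1, and there is no ∂_3, so H_2 ≅ Z.

Hence the Betti numbers are b_0 = 1, b_1 = 0, b_2 = 1.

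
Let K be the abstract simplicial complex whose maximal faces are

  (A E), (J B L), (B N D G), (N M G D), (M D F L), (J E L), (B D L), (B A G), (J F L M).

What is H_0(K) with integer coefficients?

H_0 ≅ Z.

Take the total order A < B < D < E < F < G < J < L < M < N on the vertex set. Then K (dimension 3) consists of the simplices:

  0-simplices (10): A, B, D, E, F, G, J, L, M, N
  1-simplices (24): AB, AE, AG, BD, BG, BJ, BL, BN, DF, DG, DL, DM, DN, EJ, EL, FJ, FL, FM, GM, GN, JL, JM, LM, MN
  2-simplices (18): ABG, BDG, BDL, BDN, BGN, BJL, DFL, DFM, DGM, DGN, DLM, DMN, EJL, FJL, FJM, FLM, GMN, JLM
  3-simplices (4): BDGN, DFLM, DGMN, FJLM

Hence C_0 ≅ Z^10, C_1 ≅ Z^24, C_2 ≅ Z^18, C_3 ≅ Z^4.

∂_1: C_1 → C_0 sends each edge [p,q] (with p < q) to q − p.
As a 10×24 matrix over Z this has rank 9, with invariant factors (1,1,1,1,1,1,1,1,1).

∂_2: C_2 → C_1 acts by ∂[p,q,r] = [q,r] − [p,r] + [p,q]. For instance
  ∂EJL = JL − EL + EJ,
  ∂FJM = JM − FM + FJ.
As a 24×18 matrix over Z this has rank 14, with invariant factors (1,1,1,1,1,1,1,1,1,1,1,1,1,1).

Boundary ∂_3: C_3 → C_2 sends each 3-simplex σ to the alternating sum Σ_i (−1)^i (σ with its i-th vertex removed). For instance
  ∂DFLM = FLM − DLM + DFM − DFL,
  ∂BDGN = DGN − BGN + BDN − BDG.
The resulting 18×4 matrix has rank 4, and its Smith normal form has invariant factors (1,1,1,1).

Reading off H_k = ker ∂_k / im ∂_{k+1}:

  H_0: rank C_0 − rank ∂_1 = 10 − 9 = 1, and the invariant factors of ∂_1 are all 1, so H_0 = Z.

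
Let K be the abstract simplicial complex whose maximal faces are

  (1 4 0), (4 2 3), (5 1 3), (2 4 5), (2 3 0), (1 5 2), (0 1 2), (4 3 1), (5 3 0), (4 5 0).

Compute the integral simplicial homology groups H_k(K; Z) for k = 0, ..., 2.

H_0 = Z,  H_1 = Z/2Z,  H_2 = 0.

K has 6 vertices, 15 edges, 10 triangles.
rank ∂_0 = 0, rank ∂_1 = 5 ⇒ b_0 = 6 − 0 − 5 = 1; all invariant factors of ∂_1 are 1 so no torsion. So H_0 ≅ Z.
rank ∂_1 = 5, rank ∂_2 = 10 ⇒ b_1 = 15 − 5 − 10 = 0; ∂_2 has invariant factor(s) [2] giving torsion. So H_1 ≅ Z/2Z.
rank ∂_2 = 10, rank ∂_3 = 0 ⇒ b_2 = 10 − 10 − 0 = 0. So H_2 ≅ 0.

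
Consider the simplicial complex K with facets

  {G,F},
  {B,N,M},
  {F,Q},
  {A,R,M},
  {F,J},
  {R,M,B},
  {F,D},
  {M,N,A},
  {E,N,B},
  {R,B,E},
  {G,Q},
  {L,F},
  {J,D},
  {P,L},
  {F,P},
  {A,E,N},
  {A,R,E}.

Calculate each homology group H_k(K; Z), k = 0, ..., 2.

H_0 ≅ Z^2,  H_1 ≅ Z^3,  H_2 ≅ Z.

Fix the vertex order A < B < D < E < F < G < J < L < M < N < P < Q < R and write every simplex with vertices in increasing order. Then dim K = 2 and the simplices of K are:

  0-simplices (13): A, B, D, E, F, G, J, L, M, N, P, Q, R
  1-simplices (21): AE, AM, AN, AR, BE, BM, BN, BR, DF, DJ, EN, ER, FG, FJ, FL, FP, FQ, GQ, LP, MN, MR
  2-simplices (8): AEN, AER, AMN, AMR, BEN, BER, BMN, BMR

Hence C_0 ≅ Z^13, C_1 ≅ Z^21, C_2 ≅ Z^8.

∂_1: C_1 → C_0 is given by ∂[p,q] = [q] − [p]. For instance
  ∂AR = R − A.
The 13×21 boundary matrix has rank 11 and Smith normal form diag(1,1,1,1,1,1,1,1,1,1,1).

The boundary map ∂_2: C_2 → C_1 maps a triangle to the signed sum of its edges. For instance
  ∂BMN = MN − BN + BM,
  ∂BEN = EN − BN + BE.
The 21×8 boundary matrix has rank 7 and Smith normal form diag(1,1,1,1,1,1,1).

Now H_k = ker ∂_k / im ∂_{k+1}, so:

  H_0: rank C_0 − rank ∂_1 = 13 − 11 = 2, and the invariant factors of ∂_1 are all 1, so H_0 ≅ Z^2.
  H_1: rank ker ∂_1 − rank ∂_2 = (21 − 11) − 7 = 3, and the invariant factors of ∂_2 are all 1, so H_1 ≅ Z^3.
  H_2: rank ker ∂_2 − rank ∂_3 = (8 − 7) − 0 = 1, and there is no ∂_3, so H_2 ≅ Z.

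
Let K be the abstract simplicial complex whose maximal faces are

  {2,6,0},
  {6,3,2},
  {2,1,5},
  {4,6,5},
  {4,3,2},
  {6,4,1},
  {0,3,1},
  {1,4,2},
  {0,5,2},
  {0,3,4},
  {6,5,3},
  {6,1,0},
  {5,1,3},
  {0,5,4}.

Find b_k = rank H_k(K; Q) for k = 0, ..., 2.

Order the vertices as 0 < 1 < 2 < 3 < 4 < 5 < 6. Listing each simplex with vertices in this order, K has dimension 2 with simplices:

  0-simplices (7): [0], [1], [2], [3], [4], [5], [6]
  1-simplices (21): [0,1], [0,2], [0,3], [0,4], [0,5], [0,6], [1,2], [1,3], [1,4], [1,5], [1,6], [2,3], [2,4], [2,5], [2,6], [3,4], [3,5], [3,6], [4,5], [4,6], [5,6]
  2-simplices (14): [0,1,3], [0,1,6], [0,2,5], [0,2,6], [0,3,4], [0,4,5], [1,2,4], [1,2,5], [1,3,5], [1,4,6], [2,3,4], [2,3,6], [3,5,6], [4,5,6]

Hence C_0 ≅ Z^7, C_1 ≅ Z^21, C_2 ≅ Z^14.

Boundary ∂_1: C_1 → C_0 maps an edge to its endpoints' difference, ∂[p,q] = q − p.
The resulting 7×21 matrix has rank 6, and its Smith normal form has invariant factors (1,1,1,1,1,1).

∂_2: C_2 → C_1 acts by ∂[p,q,r] = [q,r] − [p,r] + [p,q]. For instance
  ∂[0,1,6] = [1,6] − [0,6] + [0,1],
  ∂[0,3,4] = [3,4] − [0,4] + [0,3].
The resulting 21×14 matrix has rank 13, and its Smith normal form has invariant factors (1,1,1,1,1,1,1,1,1,1,1,1,1).

From H_k ≅ ker(∂_k) / im(∂_{k+1}) we obtain:

  H_0: rank C_0 − rank ∂_1 = 7 − 6 = 1, and the invariant factors of ∂_1 are all 1, so H_0 ≅ Z.
  H_1: rank ker ∂_1 − rank ∂_2 = (21 − 6) − 13 = 2, and the invariant factors of ∂_2 are all 1, so H_1 ≅ Z^2.
  H_2: rank ker ∂_2 − rank ∂_3 = (14 − 13) − 0 = 1, and there is no ∂_3, so H_2 ≅ Z.

Hence the Betti numbers are b_0 = 1, b_1 = 2, b_2 = 1.

b_0 = 1, b_1 = 2, b_2 = 1.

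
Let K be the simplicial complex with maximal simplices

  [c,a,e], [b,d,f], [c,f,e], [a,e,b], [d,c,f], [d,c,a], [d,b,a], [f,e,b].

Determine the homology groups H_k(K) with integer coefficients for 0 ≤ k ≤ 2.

H_0 ≅ Z,  H_1 = 0,  H_2 ≅ Z.

Take the total order a < b < c < d < e < f on the vertex set. Then K (dimension 2) consists of the simplices:

  0-simplices (6): a, b, c, d, e, f
  1-simplices (12): ab, ac, ad, ae, bd, be, bf, cd, ce, cf, df, ef
  2-simplices (8): abd, abe, acd, ace, bdf, bef, cdf, cef

Hence C_0 ≅ Z^6, C_1 ≅ Z^12, C_2 ≅ Z^8.

The boundary map ∂_1: C_1 → C_0 maps an edge to its endpoints' difference, ∂[p,q] = q − p.
This gives a 6×12 integer matrix of rank 5; reducing to Smith normal form yields diagonal entries (1,1,1,1,1).

The boundary map ∂_2: C_2 → C_1 maps a triangle to the signed sum of its edges. For instance
  ∂bef = ef − bf + be,
  ∂ace = ce − ae + ac.
The resulting 12×8 matrix has rank 7, and its Smith normal form has invariant factors (1,1,1,1,1,1,1).

Reading off H_k = ker ∂_k / im ∂_{k+1}:

  H_0: rank C_0 − rank ∂_1 = 6 − 5 = 1, and the invariant factors of ∂_1 are all 1, so H_0 = Z.
  H_1: rank ker ∂_1 − rank ∂_2 = (12 − 5) − 7 = 0, and the invariant factors of ∂_2 are all 1, so H_1 = 0.
  H_2: rank ker ∂_2 − rank ∂_3 = (8 − 7) − 0 = 1, and there is no ∂_3, so H_2 = Z.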